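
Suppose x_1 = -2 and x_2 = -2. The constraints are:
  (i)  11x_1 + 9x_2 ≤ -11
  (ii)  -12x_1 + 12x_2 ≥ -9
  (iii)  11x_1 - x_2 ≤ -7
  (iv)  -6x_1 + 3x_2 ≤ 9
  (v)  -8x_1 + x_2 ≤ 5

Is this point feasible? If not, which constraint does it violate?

Constraint (v): -8x_1 + x_2 = 14, which is not ≤ 5. All other constraints are satisfied.

not feasible — violates (v)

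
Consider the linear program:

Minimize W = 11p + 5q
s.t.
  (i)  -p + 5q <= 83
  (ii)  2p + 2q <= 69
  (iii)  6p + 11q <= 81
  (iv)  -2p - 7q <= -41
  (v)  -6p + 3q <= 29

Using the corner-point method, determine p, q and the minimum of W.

p = -5/3, q = 19/3, minimum W = 40/3

Vertices and W = 11p + 5q:
  (29/5, 21/5) → W = 424/5
  (-19/21, 55/7) → W = 88/3
  (-5/3, 19/3) → W = 40/3

The binding constraints are -2p - 7q = -41 and -6p + 3q = 29.
Solving simultaneously gives p = -5/3, q = 19/3.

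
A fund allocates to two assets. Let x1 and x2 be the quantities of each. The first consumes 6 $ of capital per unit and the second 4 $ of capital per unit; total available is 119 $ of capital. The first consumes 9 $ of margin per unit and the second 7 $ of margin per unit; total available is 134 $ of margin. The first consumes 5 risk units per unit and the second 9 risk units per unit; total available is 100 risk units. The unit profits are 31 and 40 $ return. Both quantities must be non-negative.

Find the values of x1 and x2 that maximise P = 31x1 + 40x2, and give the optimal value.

x1 = 11, x2 = 5, maximum P = 541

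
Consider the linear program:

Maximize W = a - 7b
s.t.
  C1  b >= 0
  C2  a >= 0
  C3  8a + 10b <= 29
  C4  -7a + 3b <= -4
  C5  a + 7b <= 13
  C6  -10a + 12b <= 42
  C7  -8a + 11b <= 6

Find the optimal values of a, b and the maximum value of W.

Vertices and W = a - 7b:
  (29/8, 0) → W = 29/8
  (4/7, 0) → W = 4/7
  (73/46, 75/46) → W = -226/23
  (62/53, 74/53) → W = -456/53
  (101/67, 110/67) → W = -669/67

The binding constraints are b = 0 and 8a + 10b = 29.
Solving simultaneously gives a = 29/8, b = 0.

a = 29/8, b = 0, maximum W = 29/8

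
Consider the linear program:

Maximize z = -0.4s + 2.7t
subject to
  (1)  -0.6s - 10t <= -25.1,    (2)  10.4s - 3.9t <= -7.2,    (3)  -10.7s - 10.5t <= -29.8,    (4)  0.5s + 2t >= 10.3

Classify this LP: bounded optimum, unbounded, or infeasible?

From the feasible point (2577/2275, 11072/2275), moving in the direction (3.9, 10.4) keeps every constraint satisfied while z increases without bound.

unbounded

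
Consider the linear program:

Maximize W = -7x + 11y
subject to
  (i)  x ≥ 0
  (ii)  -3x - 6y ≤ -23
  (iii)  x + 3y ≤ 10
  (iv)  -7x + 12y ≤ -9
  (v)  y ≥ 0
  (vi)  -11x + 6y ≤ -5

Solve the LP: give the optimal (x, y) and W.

x = 55/13, y = 67/39, maximum W = -418/39

Corner points and W = -7x + 11y:
  (55/13, 67/39) → W = -418/39
  (23/3, 0) → W = -161/3
  (49/11, 61/33) → W = -358/33
  (10, 0) → W = -70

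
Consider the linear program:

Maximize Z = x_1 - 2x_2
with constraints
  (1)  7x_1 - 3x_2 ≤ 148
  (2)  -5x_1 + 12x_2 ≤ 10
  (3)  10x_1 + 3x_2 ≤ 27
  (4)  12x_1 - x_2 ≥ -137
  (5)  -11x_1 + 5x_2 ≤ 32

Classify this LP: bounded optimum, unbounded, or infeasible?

Vertices and Z = x_1 - 2x_2:
  (175/17, -1291/51) → Z = 3107/51
  (-559/29, -2735/29) → Z = 4911/29
  (98/45, 47/27) → Z = -176/135
  (-334/107, -50/107) → Z = -234/107
  (-653/49, -1123/49) → Z = 1593/49
The feasible region has finitely many vertices and no improving ray; the maximum is 4911/29 at (-559/29, -2735/29).

bounded optimum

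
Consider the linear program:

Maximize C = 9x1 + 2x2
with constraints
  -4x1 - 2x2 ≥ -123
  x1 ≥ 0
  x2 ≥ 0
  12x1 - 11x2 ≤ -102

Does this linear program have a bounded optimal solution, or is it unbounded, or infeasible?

Corner points and C = 9x1 + 2x2:
  (0, 123/2) → C = 123
  (1149/68, 471/17) → C = 14109/68
  (0, 102/11) → C = 204/11
The feasible region has finitely many vertices and no improving ray; the maximum is 14109/68 at (1149/68, 471/17).

bounded optimum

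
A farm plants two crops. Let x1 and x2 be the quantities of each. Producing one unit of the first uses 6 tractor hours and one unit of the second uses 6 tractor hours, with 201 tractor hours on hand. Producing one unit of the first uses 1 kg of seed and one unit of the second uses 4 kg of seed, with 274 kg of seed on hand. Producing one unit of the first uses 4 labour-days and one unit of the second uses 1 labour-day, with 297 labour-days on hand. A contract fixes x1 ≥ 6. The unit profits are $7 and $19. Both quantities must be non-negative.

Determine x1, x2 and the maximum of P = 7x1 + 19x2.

x1 = 6, x2 = 55/2, maximum P = 1129/2

Corner points and P = 7x1 + 19x2:
  (67/2, 0) → P = 469/2
  (6, 0) → P = 42
  (6, 55/2) → P = 1129/2

At the optimal vertex, 6x1 + 6x2 = 201 and x1 = 6.
Solving simultaneously gives x1 = 6, x2 = 55/2.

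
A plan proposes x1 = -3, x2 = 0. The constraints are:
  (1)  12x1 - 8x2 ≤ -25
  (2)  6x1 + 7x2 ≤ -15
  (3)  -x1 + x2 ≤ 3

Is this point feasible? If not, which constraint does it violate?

(1): -36 ≤ -25 ✓
(2): -18 ≤ -15 ✓
(3): 3 ≤ 3 ✓

feasible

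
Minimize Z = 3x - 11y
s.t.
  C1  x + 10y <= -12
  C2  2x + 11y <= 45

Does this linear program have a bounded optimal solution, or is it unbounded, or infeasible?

unbounded

From the feasible point (194/3, -23/3), moving in the direction (-10, 1) keeps every constraint satisfied while Z decreases without bound.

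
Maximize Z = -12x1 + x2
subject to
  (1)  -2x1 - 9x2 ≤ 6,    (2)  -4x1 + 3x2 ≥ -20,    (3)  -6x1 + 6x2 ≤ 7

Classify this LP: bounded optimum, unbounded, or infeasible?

bounded optimum

Feasible corners and Z = -12x1 + x2:
  (27/7, -32/21) → Z = -1004/21
  (-3/2, -1/3) → Z = 53/3
  (47/2, 74/3) → Z = -772/3
The feasible region has finitely many vertices and no improving ray; the maximum is 53/3 at (-3/2, -1/3).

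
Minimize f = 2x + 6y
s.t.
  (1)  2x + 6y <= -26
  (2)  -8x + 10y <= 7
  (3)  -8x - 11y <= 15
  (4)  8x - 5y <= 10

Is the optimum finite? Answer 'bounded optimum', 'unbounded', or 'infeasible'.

The boundaries 2x + 6y = -26 and -8x + 10y = 7 meet at (-151/34, -97/34), but that point violates -8x - 11y ≤ 15. Every candidate vertex is excluded by some other constraint, so the feasible region is empty.

infeasible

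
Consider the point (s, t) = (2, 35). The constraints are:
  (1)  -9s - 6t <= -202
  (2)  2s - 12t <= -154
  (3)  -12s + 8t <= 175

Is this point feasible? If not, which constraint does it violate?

Constraint (3): -12s + 8t = 256, which is not ≤ 175. All other constraints are satisfied.

not feasible — violates (3)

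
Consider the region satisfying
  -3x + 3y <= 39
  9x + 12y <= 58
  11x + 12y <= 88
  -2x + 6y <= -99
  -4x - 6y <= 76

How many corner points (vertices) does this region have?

3

Intersecting each pair of boundary lines and keeping only the points that satisfy every inequality leaves:
  (286/15, -913/90)
  (80, -66)
  (23/6, -137/9)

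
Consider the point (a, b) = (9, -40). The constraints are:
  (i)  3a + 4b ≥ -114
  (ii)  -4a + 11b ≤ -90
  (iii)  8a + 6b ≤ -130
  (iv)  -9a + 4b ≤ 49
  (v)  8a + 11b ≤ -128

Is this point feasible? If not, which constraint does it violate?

Constraint (i): 3a + 4b = -133, which is not ≥ -114. All other constraints are satisfied.

not feasible — violates (i)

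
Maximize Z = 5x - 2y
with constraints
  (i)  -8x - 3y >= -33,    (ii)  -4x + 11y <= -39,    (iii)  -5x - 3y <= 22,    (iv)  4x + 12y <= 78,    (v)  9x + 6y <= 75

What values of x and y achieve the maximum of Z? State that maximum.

Extreme points and Z = 5x - 2y:
  (24/5, -9/5) → Z = 138/5
  (55/3, -341/9) → Z = 1507/9
  (-125/67, -283/67) → Z = -59/67

At the optimal vertex, -8x - 3y = -33 and -5x - 3y = 22.
Solving simultaneously gives x = 55/3, y = -341/9.

x = 55/3, y = -341/9, maximum Z = 1507/9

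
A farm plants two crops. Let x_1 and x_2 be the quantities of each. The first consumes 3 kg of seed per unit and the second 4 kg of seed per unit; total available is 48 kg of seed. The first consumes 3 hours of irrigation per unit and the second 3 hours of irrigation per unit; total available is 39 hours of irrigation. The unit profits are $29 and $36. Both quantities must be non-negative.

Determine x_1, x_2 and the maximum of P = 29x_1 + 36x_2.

x_1 = 4, x_2 = 9, maximum P = 440

At the optimal vertex, 3x_1 + 4x_2 = 48 and 3x_1 + 3x_2 = 39.
Solving simultaneously gives x_1 = 4, x_2 = 9.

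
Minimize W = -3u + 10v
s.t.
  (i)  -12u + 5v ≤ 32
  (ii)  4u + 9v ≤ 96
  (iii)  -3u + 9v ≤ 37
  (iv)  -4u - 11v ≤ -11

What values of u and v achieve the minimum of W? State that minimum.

Feasible corners and W = -3u + 10v:
  (-103/93, 116/31) → W = 1263/31
  (-297/152, 65/38) → W = 3491/152
  (59/7, 436/63) → W = 2767/63
  (957/8, -85/2) → W = -6271/8

u = 957/8, v = -85/2, minimum W = -6271/8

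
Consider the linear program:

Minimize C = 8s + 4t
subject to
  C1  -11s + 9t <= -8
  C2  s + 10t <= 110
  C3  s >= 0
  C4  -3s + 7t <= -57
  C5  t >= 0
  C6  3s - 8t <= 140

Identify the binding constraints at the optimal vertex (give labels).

C4 and C5

Feasible corners and C = 8s + 4t:
  (1340/37, 273/37) → C = 11812/37
  (60, 5) → C = 500
  (19, 0) → C = 152
  (140/3, 0) → C = 1120/3

The minimum is at (19, 0). Substituting into each constraint, equality holds for C4 and C5; the remaining constraints have slack.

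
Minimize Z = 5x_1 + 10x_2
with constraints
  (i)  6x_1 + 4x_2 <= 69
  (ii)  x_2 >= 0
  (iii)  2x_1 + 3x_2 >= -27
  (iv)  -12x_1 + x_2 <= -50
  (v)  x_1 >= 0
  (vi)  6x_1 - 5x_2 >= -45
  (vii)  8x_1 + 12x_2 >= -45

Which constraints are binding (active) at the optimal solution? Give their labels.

(ii) and (iv)

Vertices and Z = 5x_1 + 10x_2:
  (23/2, 0) → Z = 115/2
  (269/54, 88/9) → Z = 6625/54
  (25/6, 0) → Z = 125/6

The minimum is at (25/6, 0). Substituting into each constraint, equality holds for (ii) and (iv); the remaining constraints have slack.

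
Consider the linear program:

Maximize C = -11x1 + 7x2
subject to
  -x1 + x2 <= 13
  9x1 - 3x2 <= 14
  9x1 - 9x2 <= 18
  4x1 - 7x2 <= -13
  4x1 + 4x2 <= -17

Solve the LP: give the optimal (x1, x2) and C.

Feasible corners and C = -11x1 + 7x2:
  (-26, -13) → C = 195
  (-69/8, 35/8) → C = 251/2
  (-171/44, -4/11) → C = 1769/44

x1 = -26, x2 = -13, maximum C = 195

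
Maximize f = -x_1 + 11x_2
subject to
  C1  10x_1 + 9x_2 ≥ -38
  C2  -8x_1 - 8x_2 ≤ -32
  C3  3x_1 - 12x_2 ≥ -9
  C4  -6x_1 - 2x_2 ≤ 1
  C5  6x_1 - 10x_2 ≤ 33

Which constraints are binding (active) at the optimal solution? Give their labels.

Feasible corners and f = -x_1 + 11x_2:
  (13/5, 7/5) → f = 64/5
  (73/16, -9/16) → f = -43/4
  (81/7, 51/14) → f = 57/2

The maximum is at (81/7, 51/14). Substituting into each constraint, equality holds for C3 and C5; the remaining constraints have slack.

C3 and C5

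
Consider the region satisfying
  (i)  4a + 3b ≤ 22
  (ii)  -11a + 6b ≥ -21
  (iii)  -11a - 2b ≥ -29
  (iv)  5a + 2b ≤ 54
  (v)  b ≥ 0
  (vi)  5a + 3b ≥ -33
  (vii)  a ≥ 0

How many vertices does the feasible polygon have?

Pairwise boundary intersections that survive every other constraint:
  (43/25, 126/25)
  (0, 22/3)
  (27/11, 1)
  (21/11, 0)
  (0, 0)

5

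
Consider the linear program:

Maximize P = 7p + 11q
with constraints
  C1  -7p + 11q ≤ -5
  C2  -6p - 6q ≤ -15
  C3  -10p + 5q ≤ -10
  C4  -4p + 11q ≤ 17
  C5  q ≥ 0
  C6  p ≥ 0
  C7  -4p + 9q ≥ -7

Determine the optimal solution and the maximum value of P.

Extreme points and P = 7p + 11q:
  (65/36, 25/36) → P = 365/18
  (22/3, 139/33) → P = 293/3
  (59/26, 3/13) → P = 479/26
  (115/4, 12) → P = 1333/4

p = 115/4, q = 12, maximum P = 1333/4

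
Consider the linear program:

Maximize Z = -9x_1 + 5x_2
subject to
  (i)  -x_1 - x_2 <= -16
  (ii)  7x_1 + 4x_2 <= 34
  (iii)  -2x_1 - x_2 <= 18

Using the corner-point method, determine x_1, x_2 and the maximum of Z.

x_1 = -106, x_2 = 194, maximum Z = 1924

The binding constraints are 7x_1 + 4x_2 = 34 and -2x_1 - x_2 = 18.
Solving simultaneously gives x_1 = -106, x_2 = 194.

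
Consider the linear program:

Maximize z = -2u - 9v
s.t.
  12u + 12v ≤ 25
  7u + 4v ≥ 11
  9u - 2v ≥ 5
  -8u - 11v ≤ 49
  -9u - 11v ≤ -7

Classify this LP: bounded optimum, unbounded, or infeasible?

Extreme points and z = -2u - 9v:
  (8/9, 43/36) → z = -451/36
  (191/24, -47/8) → z = 887/24
  (93/41, -50/41) → z = 264/41
The feasible region has finitely many vertices and no improving ray; the maximum is 887/24 at (191/24, -47/8).

bounded optimum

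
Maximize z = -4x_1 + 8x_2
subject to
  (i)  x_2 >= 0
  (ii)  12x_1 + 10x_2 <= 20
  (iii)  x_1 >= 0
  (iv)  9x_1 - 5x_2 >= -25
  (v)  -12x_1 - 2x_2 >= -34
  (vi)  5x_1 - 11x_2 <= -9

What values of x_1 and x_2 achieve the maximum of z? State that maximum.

x_1 = 0, x_2 = 2, maximum z = 16

Corner points and z = -4x_1 + 8x_2:
  (0, 2) → z = 16
  (5/7, 8/7) → z = 44/7
  (0, 9/11) → z = 72/11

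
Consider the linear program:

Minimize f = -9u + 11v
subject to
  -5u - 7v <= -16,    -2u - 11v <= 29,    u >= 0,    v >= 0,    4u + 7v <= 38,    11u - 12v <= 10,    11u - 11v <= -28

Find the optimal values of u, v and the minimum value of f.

Feasible corners and f = -9u + 11v:
  (0, 38/7) → f = 418/7
  (0, 28/11) → f = 28
  (222/121, 530/121) → f = 3832/121

u = 0, v = 28/11, minimum f = 28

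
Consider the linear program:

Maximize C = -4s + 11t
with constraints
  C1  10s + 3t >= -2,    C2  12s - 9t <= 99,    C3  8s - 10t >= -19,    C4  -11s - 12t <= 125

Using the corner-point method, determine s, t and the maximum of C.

s = 387/16, t = 85/4, maximum C = 137

At the optimal vertex, 12s - 9t = 99 and 8s - 10t = -19.
Solving simultaneously gives s = 387/16, t = 85/4.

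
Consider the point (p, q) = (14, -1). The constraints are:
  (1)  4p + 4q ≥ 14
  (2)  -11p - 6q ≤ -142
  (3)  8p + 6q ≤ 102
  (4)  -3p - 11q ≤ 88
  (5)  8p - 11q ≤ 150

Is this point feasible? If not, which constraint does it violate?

Constraint (3): 8p + 6q = 106, which is not ≤ 102. All other constraints are satisfied.

not feasible — violates (3)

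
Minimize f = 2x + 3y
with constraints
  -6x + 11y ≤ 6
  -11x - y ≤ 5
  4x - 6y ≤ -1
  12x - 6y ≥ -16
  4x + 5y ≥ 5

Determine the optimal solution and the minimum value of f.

x = 25/44, y = 6/11, minimum f = 61/22

Vertices and f = 2x + 3y:
  (25/8, 9/4) → f = 13
  (25/74, 27/37) → f = 106/37
  (25/44, 6/11) → f = 61/22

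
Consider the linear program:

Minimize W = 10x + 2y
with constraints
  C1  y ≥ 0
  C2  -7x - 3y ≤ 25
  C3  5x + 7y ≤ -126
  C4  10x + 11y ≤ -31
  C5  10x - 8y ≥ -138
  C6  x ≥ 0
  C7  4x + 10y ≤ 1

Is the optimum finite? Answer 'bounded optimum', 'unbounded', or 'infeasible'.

The boundaries -7x - 3y = 25 and 5x + 7y = -126 meet at (203/34, -757/34), but that point violates y ≥ 0. Every candidate vertex is excluded by some other constraint, so the feasible region is empty.

infeasible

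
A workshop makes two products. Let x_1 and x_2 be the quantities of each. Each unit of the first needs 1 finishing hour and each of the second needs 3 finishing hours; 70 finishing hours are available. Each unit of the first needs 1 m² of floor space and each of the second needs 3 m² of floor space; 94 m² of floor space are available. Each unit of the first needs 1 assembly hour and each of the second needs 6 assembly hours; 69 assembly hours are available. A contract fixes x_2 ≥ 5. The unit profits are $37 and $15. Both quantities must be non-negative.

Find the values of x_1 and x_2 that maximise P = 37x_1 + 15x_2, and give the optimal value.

Vertices and P = 37x_1 + 15x_2:
  (0, 23/2) → P = 345/2
  (0, 5) → P = 75
  (39, 5) → P = 1518

At the optimal vertex, x_1 + 6x_2 = 69 and x_2 = 5.
Solving simultaneously gives x_1 = 39, x_2 = 5.

x_1 = 39, x_2 = 5, maximum P = 1518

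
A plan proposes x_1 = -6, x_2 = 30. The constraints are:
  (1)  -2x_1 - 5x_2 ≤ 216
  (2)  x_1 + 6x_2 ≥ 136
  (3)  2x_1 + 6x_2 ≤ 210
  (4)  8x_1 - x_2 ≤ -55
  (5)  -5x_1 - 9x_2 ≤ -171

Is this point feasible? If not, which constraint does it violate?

feasible

(1): -138 ≤ 216 ✓
(2): 174 ≥ 136 ✓
(3): 168 ≤ 210 ✓
(4): -78 ≤ -55 ✓
(5): -240 ≤ -171 ✓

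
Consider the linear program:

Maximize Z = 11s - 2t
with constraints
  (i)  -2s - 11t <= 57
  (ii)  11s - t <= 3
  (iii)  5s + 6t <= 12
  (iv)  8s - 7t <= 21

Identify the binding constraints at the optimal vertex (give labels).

Feasible corners and Z = 11s - 2t:
  (-28/17, -83/17) → Z = -142/17
  (30/71, 117/71) → Z = 96/71
  (0, -3) → Z = 6
The feasible region is unbounded (it extends along (-11, 2), (-6, 5)), but Z strictly decreases along every unbounded feasible direction, so there is no improving ray and the maximum is attained at a vertex.

The maximum is at (0, -3). Substituting into each constraint, equality holds for (ii) and (iv); the remaining constraints have slack.

(ii) and (iv)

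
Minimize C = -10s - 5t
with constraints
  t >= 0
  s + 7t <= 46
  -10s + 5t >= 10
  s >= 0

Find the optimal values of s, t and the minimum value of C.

Feasible corners and C = -10s - 5t:
  (32/15, 94/15) → C = -158/3
  (0, 46/7) → C = -230/7
  (0, 2) → C = -10

At the optimal vertex, s + 7t = 46 and -10s + 5t = 10.
Solving simultaneously gives s = 32/15, t = 94/15.

s = 32/15, t = 94/15, minimum C = -158/3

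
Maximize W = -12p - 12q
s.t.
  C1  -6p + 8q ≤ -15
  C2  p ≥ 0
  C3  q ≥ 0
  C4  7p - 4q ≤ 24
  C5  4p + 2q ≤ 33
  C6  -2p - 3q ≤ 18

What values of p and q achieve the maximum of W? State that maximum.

p = 5/2, q = 0, maximum W = -30

Feasible corners and W = -12p - 12q:
  (5/2, 0) → W = -30
  (33/8, 39/32) → W = -513/8
  (24/7, 0) → W = -288/7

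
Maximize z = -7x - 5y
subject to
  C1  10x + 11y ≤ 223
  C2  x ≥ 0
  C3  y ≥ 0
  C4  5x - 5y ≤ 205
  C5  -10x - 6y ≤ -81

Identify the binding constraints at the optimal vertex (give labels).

Extreme points and z = -7x - 5y:
  (0, 223/11) → z = -1115/11
  (223/10, 0) → z = -1561/10
  (0, 27/2) → z = -135/2
  (81/10, 0) → z = -567/10

The maximum is at (81/10, 0). Substituting into each constraint, equality holds for C3 and C5; the remaining constraints have slack.

C3 and C5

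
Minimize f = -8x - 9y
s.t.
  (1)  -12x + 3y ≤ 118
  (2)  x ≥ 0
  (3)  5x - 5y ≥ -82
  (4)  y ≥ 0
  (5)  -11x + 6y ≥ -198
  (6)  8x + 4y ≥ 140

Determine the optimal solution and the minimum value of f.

Vertices and f = -8x - 9y:
  (1482/25, 1892/25) → f = -28884/25
  (31/5, 113/5) → f = -253
  (18, 0) → f = -144
  (35/2, 0) → f = -140

x = 1482/25, y = 1892/25, minimum f = -28884/25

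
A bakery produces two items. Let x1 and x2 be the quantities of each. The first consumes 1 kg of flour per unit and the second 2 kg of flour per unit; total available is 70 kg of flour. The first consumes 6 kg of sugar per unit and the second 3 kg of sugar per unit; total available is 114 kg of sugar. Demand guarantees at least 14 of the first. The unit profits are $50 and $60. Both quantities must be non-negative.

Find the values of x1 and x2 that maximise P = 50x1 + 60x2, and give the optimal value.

x1 = 14, x2 = 10, maximum P = 1300

The binding constraints are 6x1 + 3x2 = 114 and x1 = 14.
Solving simultaneously gives x1 = 14, x2 = 10.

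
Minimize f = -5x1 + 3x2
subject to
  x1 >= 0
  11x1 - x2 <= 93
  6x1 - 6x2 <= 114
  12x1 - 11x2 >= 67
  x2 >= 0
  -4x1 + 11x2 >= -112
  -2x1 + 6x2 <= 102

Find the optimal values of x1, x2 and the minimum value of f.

Extreme points and f = -5x1 + 3x2:
  (956/109, 379/109) → f = -3643/109
  (93/11, 0) → f = -465/11
  (67/12, 0) → f = -335/12

At the optimal vertex, 11x1 - x2 = 93 and x2 = 0.
Solving simultaneously gives x1 = 93/11, x2 = 0.

x1 = 93/11, x2 = 0, minimum f = -465/11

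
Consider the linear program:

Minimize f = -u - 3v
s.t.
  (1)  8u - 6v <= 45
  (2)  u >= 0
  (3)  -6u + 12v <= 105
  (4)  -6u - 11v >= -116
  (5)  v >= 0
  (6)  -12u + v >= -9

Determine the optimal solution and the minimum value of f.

u = 71/46, v = 219/23, minimum f = -1385/46

Extreme points and f = -u - 3v:
  (0, 35/4) → f = -105/4
  (0, 0) → f = 0
  (71/46, 219/23) → f = -1385/46
  (3/4, 0) → f = -3/4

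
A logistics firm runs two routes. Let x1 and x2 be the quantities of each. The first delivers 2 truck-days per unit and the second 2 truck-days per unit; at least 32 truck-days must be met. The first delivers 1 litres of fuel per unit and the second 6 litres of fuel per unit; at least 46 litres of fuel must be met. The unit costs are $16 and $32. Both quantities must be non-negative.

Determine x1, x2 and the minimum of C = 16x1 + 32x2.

The feasible region is unbounded (it extends along (0, 1), (1, 0)), but C strictly increases along every unbounded feasible direction, so there is no improving ray and the minimum is attained at a vertex.

The binding constraints are 2x1 + 2x2 = 32 and x1 + 6x2 = 46.
Solving simultaneously gives x1 = 10, x2 = 6.

x1 = 10, x2 = 6, minimum C = 352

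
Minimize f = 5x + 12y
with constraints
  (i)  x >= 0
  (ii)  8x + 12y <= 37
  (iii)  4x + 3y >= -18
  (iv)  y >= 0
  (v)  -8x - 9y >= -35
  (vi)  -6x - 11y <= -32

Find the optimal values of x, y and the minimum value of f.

x = 23/16, y = 17/8, minimum f = 523/16

Extreme points and f = 5x + 12y:
  (0, 37/12) → f = 37
  (0, 32/11) → f = 384/11
  (23/16, 17/8) → f = 523/16

The optimum lies where 8x + 12y = 37 and -6x - 11y = -32.
Solving simultaneously gives x = 23/16, y = 17/8.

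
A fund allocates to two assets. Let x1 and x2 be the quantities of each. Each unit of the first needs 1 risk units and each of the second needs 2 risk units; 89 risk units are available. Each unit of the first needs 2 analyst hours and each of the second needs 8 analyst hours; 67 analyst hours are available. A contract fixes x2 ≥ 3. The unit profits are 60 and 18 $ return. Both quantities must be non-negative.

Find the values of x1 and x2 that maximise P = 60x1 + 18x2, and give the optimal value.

x1 = 43/2, x2 = 3, maximum P = 1344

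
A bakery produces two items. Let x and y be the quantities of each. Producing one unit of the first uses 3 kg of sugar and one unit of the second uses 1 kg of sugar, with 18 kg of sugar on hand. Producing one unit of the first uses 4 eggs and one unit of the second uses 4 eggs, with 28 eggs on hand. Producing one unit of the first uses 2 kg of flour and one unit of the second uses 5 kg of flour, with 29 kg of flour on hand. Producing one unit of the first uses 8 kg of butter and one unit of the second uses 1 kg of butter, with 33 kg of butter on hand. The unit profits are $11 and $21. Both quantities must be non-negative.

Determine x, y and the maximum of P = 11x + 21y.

Corner points and P = 11x + 21y:
  (0, 0) → P = 0
  (0, 29/5) → P = 609/5
  (33/8, 0) → P = 363/8
  (2, 5) → P = 127
  (26/7, 23/7) → P = 769/7

At the optimal vertex, 4x + 4y = 28 and 2x + 5y = 29.
Solving simultaneously gives x = 2, y = 5.

x = 2, y = 5, maximum P = 127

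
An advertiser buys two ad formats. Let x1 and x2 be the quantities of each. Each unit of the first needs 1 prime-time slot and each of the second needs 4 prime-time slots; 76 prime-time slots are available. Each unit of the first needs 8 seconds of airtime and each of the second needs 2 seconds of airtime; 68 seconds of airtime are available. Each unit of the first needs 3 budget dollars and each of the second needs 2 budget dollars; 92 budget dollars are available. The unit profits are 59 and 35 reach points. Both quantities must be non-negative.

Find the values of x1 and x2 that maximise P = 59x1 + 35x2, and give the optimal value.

Feasible corners and P = 59x1 + 35x2:
  (0, 0) → P = 0
  (0, 19) → P = 665
  (17/2, 0) → P = 1003/2
  (4, 18) → P = 866

x1 = 4, x2 = 18, maximum P = 866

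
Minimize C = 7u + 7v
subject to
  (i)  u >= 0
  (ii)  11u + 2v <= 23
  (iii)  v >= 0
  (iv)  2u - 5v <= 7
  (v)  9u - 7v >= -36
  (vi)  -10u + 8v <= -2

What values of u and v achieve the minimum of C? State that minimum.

Corner points and C = 7u + 7v:
  (23/11, 0) → C = 161/11
  (47/27, 52/27) → C = 77/3
  (1/5, 0) → C = 7/5

At the optimal vertex, v = 0 and -10u + 8v = -2.
Solving simultaneously gives u = 1/5, v = 0.

u = 1/5, v = 0, minimum C = 7/5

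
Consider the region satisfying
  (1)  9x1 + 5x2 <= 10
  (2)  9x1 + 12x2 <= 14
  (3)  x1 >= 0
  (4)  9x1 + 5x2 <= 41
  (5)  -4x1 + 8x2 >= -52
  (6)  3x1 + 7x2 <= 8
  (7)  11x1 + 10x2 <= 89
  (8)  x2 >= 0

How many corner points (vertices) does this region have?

5

Pairwise boundary intersections that survive every other constraint:
  (50/63, 4/7)
  (10/9, 0)
  (2/27, 10/9)
  (0, 8/7)
  (0, 0)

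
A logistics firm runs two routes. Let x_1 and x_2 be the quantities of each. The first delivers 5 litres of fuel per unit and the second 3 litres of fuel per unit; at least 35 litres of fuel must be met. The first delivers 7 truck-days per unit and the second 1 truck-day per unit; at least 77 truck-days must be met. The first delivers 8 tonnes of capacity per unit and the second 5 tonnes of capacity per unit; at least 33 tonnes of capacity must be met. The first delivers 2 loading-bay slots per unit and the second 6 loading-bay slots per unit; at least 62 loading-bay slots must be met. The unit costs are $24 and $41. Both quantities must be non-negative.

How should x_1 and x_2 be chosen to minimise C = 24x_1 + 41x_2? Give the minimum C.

Corner points and C = 24x_1 + 41x_2:
  (0, 77) → C = 3157
  (31, 0) → C = 744
  (10, 7) → C = 527
The feasible region is unbounded (it extends along (0, 1), (1, 0)), but C strictly increases along every unbounded feasible direction, so there is no improving ray and the minimum is attained at a vertex.

At the optimal vertex, 7x_1 + x_2 = 77 and 2x_1 + 6x_2 = 62.
Solving simultaneously gives x_1 = 10, x_2 = 7.

x_1 = 10, x_2 = 7, minimum C = 527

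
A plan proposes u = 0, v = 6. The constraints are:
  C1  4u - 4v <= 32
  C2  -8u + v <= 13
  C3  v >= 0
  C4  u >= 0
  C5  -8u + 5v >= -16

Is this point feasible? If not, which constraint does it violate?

feasible

C1: -24 ≤ 32 ✓
C2: 6 ≤ 13 ✓
C3: 6 ≥ 0 ✓
C4: 0 ≥ 0 ✓
C5: 30 ≥ -16 ✓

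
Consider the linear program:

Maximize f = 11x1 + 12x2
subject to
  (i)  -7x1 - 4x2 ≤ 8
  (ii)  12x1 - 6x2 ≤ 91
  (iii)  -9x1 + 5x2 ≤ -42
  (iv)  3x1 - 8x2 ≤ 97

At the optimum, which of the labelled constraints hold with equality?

Extreme points and f = 11x1 + 12x2:
  (158/45, -733/90) → f = -532/9
  (128/71, -366/71) → f = -2984/71
  (203/6, 105/2) → f = 6013/6

The maximum is at (203/6, 105/2). Substituting into each constraint, equality holds for (ii) and (iii); the remaining constraints have slack.

(ii) and (iii)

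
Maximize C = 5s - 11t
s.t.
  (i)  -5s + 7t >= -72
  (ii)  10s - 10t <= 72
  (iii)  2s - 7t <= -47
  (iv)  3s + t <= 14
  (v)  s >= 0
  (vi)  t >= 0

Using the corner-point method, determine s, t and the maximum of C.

s = 51/23, t = 169/23, maximum C = -1604/23

Corner points and C = 5s - 11t:
  (51/23, 169/23) → C = -1604/23
  (0, 47/7) → C = -517/7
  (0, 14) → C = -154

The optimum lies where 2s - 7t = -47 and 3s + t = 14.
Solving simultaneously gives s = 51/23, t = 169/23.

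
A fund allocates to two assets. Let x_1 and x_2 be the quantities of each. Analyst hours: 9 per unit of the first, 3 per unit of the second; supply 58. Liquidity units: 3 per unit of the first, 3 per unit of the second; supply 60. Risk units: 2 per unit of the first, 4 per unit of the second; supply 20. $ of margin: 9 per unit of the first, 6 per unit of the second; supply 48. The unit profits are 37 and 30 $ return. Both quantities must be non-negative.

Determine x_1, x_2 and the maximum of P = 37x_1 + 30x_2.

x_1 = 3, x_2 = 7/2, maximum P = 216

Extreme points and P = 37x_1 + 30x_2:
  (0, 0) → P = 0
  (0, 5) → P = 150
  (16/3, 0) → P = 592/3
  (3, 7/2) → P = 216

The optimum lies where 2x_1 + 4x_2 = 20 and 9x_1 + 6x_2 = 48.
Solving simultaneously gives x_1 = 3, x_2 = 7/2.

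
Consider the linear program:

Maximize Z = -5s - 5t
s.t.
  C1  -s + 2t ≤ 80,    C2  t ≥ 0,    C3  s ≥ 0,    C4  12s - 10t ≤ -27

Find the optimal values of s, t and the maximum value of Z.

s = 0, t = 27/10, maximum Z = -27/2

Feasible corners and Z = -5s - 5t:
  (0, 40) → Z = -200
  (373/7, 933/14) → Z = -8395/14
  (0, 27/10) → Z = -27/2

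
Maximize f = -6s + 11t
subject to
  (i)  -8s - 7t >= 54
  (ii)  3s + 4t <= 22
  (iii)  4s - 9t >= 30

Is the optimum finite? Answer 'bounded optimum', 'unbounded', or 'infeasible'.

From the feasible point (-69/25, -114/25), moving in the direction (-9, -4) keeps every constraint satisfied while f increases without bound.

unbounded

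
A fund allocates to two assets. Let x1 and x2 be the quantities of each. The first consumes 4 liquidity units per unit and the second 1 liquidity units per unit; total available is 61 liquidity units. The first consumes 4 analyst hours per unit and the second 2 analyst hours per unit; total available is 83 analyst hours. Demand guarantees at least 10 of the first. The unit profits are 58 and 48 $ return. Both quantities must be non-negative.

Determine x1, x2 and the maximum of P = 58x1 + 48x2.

x1 = 10, x2 = 21, maximum P = 1588

Corner points and P = 58x1 + 48x2:
  (61/4, 0) → P = 1769/2
  (10, 0) → P = 580
  (10, 21) → P = 1588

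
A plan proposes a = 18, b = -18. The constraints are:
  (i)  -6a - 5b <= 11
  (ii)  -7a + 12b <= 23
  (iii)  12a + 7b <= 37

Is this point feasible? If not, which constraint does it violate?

Constraint (iii): 12a + 7b = 90, which is not ≤ 37. All other constraints are satisfied.

not feasible — violates (iii)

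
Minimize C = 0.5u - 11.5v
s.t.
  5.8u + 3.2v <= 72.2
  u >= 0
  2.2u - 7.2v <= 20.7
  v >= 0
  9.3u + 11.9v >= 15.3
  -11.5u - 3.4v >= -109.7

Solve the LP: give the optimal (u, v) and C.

Feasible corners and C = 0.5u - 11.5v:
  (0, 361/16) → C = -8303/32
  (377/61, 693/61) → C = -7781/61
  (0, 9/7) → C = -207/14
  (207/22, 0) → C = 207/44
  (43011/4514, 329/9028) → C = 78455/18056
  (51/31, 0) → C = 51/62

The binding constraints are 5.8u + 3.2v = 72.2 and u = 0.
Solving simultaneously gives u = 0, v = 361/16.

u = 0, v = 361/16, minimum C = -8303/32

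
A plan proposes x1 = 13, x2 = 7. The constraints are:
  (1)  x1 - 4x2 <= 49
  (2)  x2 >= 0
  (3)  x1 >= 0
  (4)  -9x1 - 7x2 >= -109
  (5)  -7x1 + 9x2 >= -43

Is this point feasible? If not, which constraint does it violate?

not feasible — violates (4)

Constraint (4): -9x1 - 7x2 = -166, which is not ≥ -109. All other constraints are satisfied.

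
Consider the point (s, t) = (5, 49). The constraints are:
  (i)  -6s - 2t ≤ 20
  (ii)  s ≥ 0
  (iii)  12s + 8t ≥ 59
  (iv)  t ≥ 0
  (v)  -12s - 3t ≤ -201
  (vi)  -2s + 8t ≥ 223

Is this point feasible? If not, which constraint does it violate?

feasible

(i): -128 ≤ 20 ✓
(ii): 5 ≥ 0 ✓
(iii): 452 ≥ 59 ✓
(iv): 49 ≥ 0 ✓
(v): -207 ≤ -201 ✓
(vi): 382 ≥ 223 ✓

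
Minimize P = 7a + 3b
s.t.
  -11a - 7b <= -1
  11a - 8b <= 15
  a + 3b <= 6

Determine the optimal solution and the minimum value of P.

a = -3/2, b = 5/2, minimum P = -3

Extreme points and P = 7a + 3b:
  (113/165, -14/15) → P = 329/165
  (-3/2, 5/2) → P = -3
  (93/41, 51/41) → P = 804/41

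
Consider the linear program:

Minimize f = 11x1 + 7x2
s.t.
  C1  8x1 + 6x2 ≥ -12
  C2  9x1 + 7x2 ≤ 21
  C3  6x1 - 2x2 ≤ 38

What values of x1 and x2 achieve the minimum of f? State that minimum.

x1 = -105, x2 = 138, minimum f = -189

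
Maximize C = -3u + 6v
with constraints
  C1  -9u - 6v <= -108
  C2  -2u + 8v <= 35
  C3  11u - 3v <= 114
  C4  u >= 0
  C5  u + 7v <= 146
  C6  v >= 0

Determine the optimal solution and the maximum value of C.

Corner points and C = -3u + 6v:
  (109/14, 177/28) → C = 102/7
  (336/31, 54/31) → C = -684/31
  (1017/82, 613/82) → C = 627/82

The optimum lies where -9u - 6v = -108 and -2u + 8v = 35.
Solving simultaneously gives u = 109/14, v = 177/28.

u = 109/14, v = 177/28, maximum C = 102/7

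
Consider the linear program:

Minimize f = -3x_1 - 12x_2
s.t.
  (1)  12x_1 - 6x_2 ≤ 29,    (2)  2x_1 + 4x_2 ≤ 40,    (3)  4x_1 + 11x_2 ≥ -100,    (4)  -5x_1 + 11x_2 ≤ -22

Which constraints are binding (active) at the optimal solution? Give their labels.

(1) and (4)

Vertices and f = -3x_1 - 12x_2:
  (-281/156, -329/39) → f = 5545/52
  (11/6, -7/6) → f = 17/2
  (-26/3, -196/33) → f = 1070/11

The minimum is at (11/6, -7/6). Substituting into each constraint, equality holds for (1) and (4); the remaining constraints have slack.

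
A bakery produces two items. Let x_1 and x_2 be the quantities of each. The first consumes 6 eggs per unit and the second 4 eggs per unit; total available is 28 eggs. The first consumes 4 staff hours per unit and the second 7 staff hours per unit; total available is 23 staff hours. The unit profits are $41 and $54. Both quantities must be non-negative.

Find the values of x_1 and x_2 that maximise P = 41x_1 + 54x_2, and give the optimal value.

x_1 = 4, x_2 = 1, maximum P = 218

Feasible corners and P = 41x_1 + 54x_2:
  (0, 0) → P = 0
  (0, 23/7) → P = 1242/7
  (14/3, 0) → P = 574/3
  (4, 1) → P = 218

At the optimal vertex, 6x_1 + 4x_2 = 28 and 4x_1 + 7x_2 = 23.
Solving simultaneously gives x_1 = 4, x_2 = 1.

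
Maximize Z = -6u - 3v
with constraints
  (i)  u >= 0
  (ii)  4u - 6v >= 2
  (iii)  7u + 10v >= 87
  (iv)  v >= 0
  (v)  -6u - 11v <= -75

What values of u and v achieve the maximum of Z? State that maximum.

Vertices and Z = -6u - 3v:
  (271/41, 167/41) → Z = -2127/41
  (207/17, 3/17) → Z = -1251/17
  (25/2, 0) → Z = -75
The feasible region is unbounded (it extends along (3, 2), (1, 0)), but Z strictly decreases along every unbounded feasible direction, so there is no improving ray and the maximum is attained at a vertex.

u = 271/41, v = 167/41, maximum Z = -2127/41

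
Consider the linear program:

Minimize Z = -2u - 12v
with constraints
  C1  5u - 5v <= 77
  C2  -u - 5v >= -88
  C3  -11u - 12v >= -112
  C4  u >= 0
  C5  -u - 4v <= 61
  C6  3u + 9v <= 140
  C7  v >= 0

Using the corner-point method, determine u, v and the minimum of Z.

Corner points and Z = -2u - 12v:
  (0, 28/3) → Z = -112
  (112/11, 0) → Z = -224/11
  (0, 0) → Z = 0

At the optimal vertex, -11u - 12v = -112 and u = 0.
Solving simultaneously gives u = 0, v = 28/3.

u = 0, v = 28/3, minimum Z = -112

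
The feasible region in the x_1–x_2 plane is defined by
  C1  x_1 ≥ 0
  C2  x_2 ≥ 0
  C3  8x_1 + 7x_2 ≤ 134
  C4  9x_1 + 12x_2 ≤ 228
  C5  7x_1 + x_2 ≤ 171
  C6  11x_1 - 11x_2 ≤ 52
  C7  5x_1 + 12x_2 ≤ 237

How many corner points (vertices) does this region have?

5

Of the 21 pairwise boundary intersections, those satisfying every inequality are:
  (0, 0)
  (0, 19)
  (52/11, 0)
  (4/11, 206/11)
  (1838/165, 1058/165)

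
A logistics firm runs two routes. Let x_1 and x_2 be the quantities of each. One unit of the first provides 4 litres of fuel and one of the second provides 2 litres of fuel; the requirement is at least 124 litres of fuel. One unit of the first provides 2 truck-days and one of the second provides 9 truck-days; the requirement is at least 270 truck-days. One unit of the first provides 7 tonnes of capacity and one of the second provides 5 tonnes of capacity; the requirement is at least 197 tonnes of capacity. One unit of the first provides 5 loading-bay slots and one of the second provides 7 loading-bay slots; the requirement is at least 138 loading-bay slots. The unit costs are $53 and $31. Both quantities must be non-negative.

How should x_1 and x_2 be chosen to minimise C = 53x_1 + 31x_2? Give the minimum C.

The feasible region is unbounded (it extends along (0, 1), (1, 0)), but C strictly increases along every unbounded feasible direction, so there is no improving ray and the minimum is attained at a vertex.

The binding constraints are 4x_1 + 2x_2 = 124 and 2x_1 + 9x_2 = 270.
Solving simultaneously gives x_1 = 18, x_2 = 26.

x_1 = 18, x_2 = 26, minimum C = 1760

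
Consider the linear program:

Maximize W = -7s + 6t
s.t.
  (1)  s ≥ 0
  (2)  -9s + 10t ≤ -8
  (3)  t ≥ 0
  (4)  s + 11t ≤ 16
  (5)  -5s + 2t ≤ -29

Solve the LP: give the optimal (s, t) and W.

Vertices and W = -7s + 6t:
  (16, 0) → W = -112
  (29/5, 0) → W = -203/5
  (117/19, 17/19) → W = -717/19

At the optimal vertex, s + 11t = 16 and -5s + 2t = -29.
Solving simultaneously gives s = 117/19, t = 17/19.

s = 117/19, t = 17/19, maximum W = -717/19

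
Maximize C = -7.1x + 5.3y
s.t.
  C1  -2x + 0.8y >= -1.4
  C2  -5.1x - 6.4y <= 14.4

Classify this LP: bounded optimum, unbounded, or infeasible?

unbounded

From the feasible point (-32/211, -1797/844), moving in the direction (0.8, 2) keeps every constraint satisfied while C increases without bound.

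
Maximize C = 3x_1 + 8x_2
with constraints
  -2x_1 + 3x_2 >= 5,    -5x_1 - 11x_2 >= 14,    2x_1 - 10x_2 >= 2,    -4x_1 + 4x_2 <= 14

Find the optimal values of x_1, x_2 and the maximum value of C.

x_1 = -4, x_2 = -1, maximum C = -20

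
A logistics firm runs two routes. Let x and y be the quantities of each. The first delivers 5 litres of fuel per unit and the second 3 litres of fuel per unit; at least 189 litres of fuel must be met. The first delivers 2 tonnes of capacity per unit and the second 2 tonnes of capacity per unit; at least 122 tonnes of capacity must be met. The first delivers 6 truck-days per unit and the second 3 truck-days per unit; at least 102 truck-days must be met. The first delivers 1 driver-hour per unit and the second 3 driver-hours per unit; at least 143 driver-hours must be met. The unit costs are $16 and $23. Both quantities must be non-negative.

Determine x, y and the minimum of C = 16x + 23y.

x = 20, y = 41, minimum C = 1263

Vertices and C = 16x + 23y:
  (0, 63) → C = 1449
  (143, 0) → C = 2288
  (3, 58) → C = 1382
  (20, 41) → C = 1263
The feasible region is unbounded (it extends along (0, 1), (1, 0)), but C strictly increases along every unbounded feasible direction, so there is no improving ray and the minimum is attained at a vertex.

The optimum lies where 2x + 2y = 122 and x + 3y = 143.
Solving simultaneously gives x = 20, y = 41.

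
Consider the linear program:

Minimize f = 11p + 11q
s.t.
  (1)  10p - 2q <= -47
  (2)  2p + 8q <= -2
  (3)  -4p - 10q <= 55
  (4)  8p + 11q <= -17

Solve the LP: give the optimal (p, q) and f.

Vertices and f = 11p + 11q:
  (-95/21, 37/42) → f = -561/14
  (-145/27, -181/54) → f = -1727/18
  (-35, 17/2) → f = -583/2

At the optimal vertex, 2p + 8q = -2 and -4p - 10q = 55.
Solving simultaneously gives p = -35, q = 17/2.

p = -35, q = 17/2, minimum f = -583/2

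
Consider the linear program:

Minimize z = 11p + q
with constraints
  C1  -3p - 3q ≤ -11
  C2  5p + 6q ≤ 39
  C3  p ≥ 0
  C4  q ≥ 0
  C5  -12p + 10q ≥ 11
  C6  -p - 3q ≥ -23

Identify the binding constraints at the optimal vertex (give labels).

C1 and C3

Feasible corners and z = 11p + q:
  (0, 11/3) → z = 11/3
  (7/6, 5/2) → z = 46/3
  (0, 13/2) → z = 13/2
  (162/61, 523/122) → z = 67/2

The minimum is at (0, 11/3). Substituting into each constraint, equality holds for C1 and C3; the remaining constraints have slack.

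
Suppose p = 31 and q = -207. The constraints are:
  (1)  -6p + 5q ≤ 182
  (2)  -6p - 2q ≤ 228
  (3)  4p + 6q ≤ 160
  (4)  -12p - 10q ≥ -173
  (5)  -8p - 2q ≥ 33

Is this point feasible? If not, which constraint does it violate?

feasible

(1): -1221 ≤ 182 ✓
(2): 228 ≤ 228 ✓
(3): -1118 ≤ 160 ✓
(4): 1698 ≥ -173 ✓
(5): 166 ≥ 33 ✓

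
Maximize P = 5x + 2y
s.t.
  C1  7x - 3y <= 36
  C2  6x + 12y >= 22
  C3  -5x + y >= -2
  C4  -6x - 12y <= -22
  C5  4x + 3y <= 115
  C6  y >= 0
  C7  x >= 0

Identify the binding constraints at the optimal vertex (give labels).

C3 and C5

Feasible corners and P = 5x + 2y:
  (23/33, 49/33) → P = 71/11
  (0, 11/6) → P = 11/3
  (121/19, 567/19) → P = 1739/19
  (0, 115/3) → P = 230/3

The maximum is at (121/19, 567/19). Substituting into each constraint, equality holds for C3 and C5; the remaining constraints have slack.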